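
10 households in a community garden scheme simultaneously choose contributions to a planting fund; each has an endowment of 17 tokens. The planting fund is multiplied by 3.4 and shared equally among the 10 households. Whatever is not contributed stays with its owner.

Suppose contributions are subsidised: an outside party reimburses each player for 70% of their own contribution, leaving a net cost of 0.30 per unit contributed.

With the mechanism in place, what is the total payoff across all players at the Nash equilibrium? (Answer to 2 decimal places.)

With the mechanism, a contributed unit returns (3.4/10) / 0.30 = 1.1333 per unit of net cost to the contributor — now above 1 — so contributing fully is weakly dominant for every player.
So the Nash equilibrium is full contribution by all 10; the group earns 10 × (17 × 0.70 + 3.4 × 17) = 697.00.

697.00 tokens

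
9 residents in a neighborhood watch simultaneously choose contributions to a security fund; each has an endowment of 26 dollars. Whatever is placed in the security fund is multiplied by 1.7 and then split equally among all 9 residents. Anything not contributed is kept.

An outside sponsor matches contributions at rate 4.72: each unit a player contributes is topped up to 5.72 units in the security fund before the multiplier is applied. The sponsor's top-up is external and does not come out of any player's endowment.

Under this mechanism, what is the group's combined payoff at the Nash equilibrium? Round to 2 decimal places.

Under the mechanism each unit contributed yields 1.7 × 5.72 / 9 = 1.0804 back to its contributor per unit of net cost, which exceeds 1, making full contribution the dominant choice for everyone.
So the Nash equilibrium is full contribution by all 9; the group earns 1.7 × 5.72 × 234 = 2275.42.

2275.42 dollars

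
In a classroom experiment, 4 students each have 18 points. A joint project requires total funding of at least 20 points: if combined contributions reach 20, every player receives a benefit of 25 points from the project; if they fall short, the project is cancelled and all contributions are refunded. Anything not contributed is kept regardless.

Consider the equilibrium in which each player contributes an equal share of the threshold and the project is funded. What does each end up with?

38 points

Equal share of the threshold: 20/4 = 5.
At this profile no one gains by cutting their contribution: any cut drops the total below 20, the project is cancelled, contributions are refunded, and the deviator ends with 18, which is less than 18 − 5 + 25 = 38. Contributing more than 5 just wastes the excess. So contributing exactly 5 is a best response.
Each player's payoff: 18 − 5 + 25 = 38.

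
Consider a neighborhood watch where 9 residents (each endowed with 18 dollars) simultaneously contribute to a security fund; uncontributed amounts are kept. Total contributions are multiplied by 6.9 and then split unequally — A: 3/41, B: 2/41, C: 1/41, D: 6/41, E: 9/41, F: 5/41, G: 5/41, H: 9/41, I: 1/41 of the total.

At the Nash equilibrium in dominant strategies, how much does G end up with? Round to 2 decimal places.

63.44 dollars

A player with share s gets back 6.9·s per unit contributed, so full contribution is dominant for anyone with s > 1/6.9 = 0.1449 and zero contribution is dominant for anyone below.
D, E and H are above the threshold, contributing 18 each; the remaining 6 contribute 0. Total contributed: 54.
G keeps 18 and receives 6.9 × 54 × 5/41 = 45.44 from the security fund, for a payoff of 63.44.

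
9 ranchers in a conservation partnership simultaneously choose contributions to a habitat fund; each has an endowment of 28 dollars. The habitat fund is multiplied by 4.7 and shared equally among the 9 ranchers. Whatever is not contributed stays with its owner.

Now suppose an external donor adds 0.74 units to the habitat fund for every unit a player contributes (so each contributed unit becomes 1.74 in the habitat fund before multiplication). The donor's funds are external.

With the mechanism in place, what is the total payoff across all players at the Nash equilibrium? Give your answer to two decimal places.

The effective private return is 4.7 × 1.74 / 9 = 0.9087, which is still under 1, so the mechanism doesn't change anyone's dominant strategy: zero contribution.
At the Nash equilibrium no one contributes; group total payoff = 9 × 28 = 252.

252.00 dollars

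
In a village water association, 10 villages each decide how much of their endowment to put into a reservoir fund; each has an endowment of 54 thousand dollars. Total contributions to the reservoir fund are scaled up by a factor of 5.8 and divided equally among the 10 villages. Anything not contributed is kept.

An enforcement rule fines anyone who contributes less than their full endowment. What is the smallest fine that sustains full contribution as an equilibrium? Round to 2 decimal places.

22.68 thousand dollars

Given the others contribute fully, the best deviation is to contribute 0 (any partial contribution still incurs the fine and gives up units whose private return 0.5800 is below 1).
Deviating from 54 to 0 saves 54 thousand dollars but forfeits the deviator's share of the drop in the reservoir fund: 5.8/10 × 54 = 31.32.
So the deviation gain is 54 − 31.32 = 22.68, and the fine must be at least 22.68 thousand dollars to wipe it out.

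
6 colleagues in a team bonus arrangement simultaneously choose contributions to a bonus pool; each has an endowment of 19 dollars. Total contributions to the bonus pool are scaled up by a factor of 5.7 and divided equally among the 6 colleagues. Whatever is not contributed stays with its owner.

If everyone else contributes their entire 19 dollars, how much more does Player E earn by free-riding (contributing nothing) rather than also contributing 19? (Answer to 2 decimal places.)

Switching from a contribution of 19 to 0 lets Player E keep an extra 19 dollars, but lowers the bonus pool by 19, which costs Player E their own share of that drop: 5.7/6 × 19 = 18.05.
Net gain = 19 − 18.05 = 0.95. The private return per contributed unit (0.9500) is below 1, so free-riding is indeed the best response regardless of what the others do.

0.95 dollars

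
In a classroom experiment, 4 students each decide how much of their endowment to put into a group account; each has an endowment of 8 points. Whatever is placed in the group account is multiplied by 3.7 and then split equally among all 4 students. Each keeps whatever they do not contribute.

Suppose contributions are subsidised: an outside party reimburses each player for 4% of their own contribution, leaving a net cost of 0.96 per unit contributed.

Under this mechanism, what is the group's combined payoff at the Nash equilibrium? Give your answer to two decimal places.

32.00 points

The effective private return is (3.7/4) / 0.96 = 0.9635, which is still under 1, so the mechanism doesn't change anyone's dominant strategy: zero contribution.
At the Nash equilibrium no one contributes; group total payoff = 4 × 8 = 32.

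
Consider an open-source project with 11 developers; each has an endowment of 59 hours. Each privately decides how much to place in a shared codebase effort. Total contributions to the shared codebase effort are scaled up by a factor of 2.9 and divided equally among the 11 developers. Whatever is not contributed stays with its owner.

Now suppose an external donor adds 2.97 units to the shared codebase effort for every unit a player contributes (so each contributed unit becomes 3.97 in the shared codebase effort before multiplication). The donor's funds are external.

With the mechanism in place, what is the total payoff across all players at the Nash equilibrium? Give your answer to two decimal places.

With the mechanism, a contributed unit returns 2.9 × 3.97 / 11 = 1.0466 per unit of net cost to the contributor — now above 1 — so contributing fully is weakly dominant for every player.
At the Nash equilibrium everyone contributes 59. Group total payoff = 2.9 × 3.97 × 649 = 7471.94.

7471.94 hours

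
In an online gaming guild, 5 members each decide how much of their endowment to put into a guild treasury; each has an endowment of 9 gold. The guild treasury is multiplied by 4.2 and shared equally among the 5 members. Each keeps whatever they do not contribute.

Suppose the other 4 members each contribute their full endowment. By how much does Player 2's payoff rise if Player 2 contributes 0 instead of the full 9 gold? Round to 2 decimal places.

Switching from a contribution of 9 to 0 lets Player 2 keep an extra 9 gold, but lowers the guild treasury by 9, which costs Player 2 their own share of that drop: 4.2/5 × 9 = 7.56.
Net gain = 9 − 7.56 = 1.44. The private return per contributed unit (0.8400) is below 1, so free-riding is indeed the best response regardless of what the others do.

1.44 gold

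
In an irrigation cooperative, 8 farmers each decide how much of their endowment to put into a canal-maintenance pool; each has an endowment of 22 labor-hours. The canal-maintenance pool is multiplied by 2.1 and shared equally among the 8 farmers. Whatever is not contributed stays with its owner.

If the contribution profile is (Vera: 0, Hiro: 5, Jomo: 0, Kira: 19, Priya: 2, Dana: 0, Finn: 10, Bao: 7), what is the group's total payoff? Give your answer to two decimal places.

Total contributed: 0 + 5 + 0 + 19 + 2 + 0 + 10 + 7 = 43; total kept: 8 × 22 − 43 = 133.
The canal-maintenance pool pays out 2.1 × 43 = 90.30 in aggregate.
Group total = 133 + 90.30 = 223.30.

223.30 labor-hours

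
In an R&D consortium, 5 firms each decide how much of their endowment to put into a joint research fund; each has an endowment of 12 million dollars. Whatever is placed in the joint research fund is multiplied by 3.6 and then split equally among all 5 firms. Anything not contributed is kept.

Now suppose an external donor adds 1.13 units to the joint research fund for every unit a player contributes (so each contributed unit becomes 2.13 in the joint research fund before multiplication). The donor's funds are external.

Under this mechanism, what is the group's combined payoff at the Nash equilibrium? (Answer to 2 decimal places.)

460.08 million dollars

With the mechanism, a contributed unit returns 3.6 × 2.13 / 5 = 1.5336 per unit of net cost to the contributor — now above 1 — so contributing fully is weakly dominant for every player.
So the Nash equilibrium is full contribution by all 5; the group earns 3.6 × 2.13 × 60 = 460.08.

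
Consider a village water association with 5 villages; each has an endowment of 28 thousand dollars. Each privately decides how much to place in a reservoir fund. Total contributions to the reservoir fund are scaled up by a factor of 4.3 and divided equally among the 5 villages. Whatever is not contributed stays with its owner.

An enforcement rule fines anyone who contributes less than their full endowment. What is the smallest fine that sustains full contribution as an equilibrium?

3.92 thousand dollars

Given the others contribute fully, the best deviation is to contribute 0 (any partial contribution still incurs the fine and gives up units whose private return 0.8600 is below 1).
Deviating from 28 to 0 saves 28 thousand dollars but forfeits the deviator's share of the drop in the reservoir fund: 4.3/5 × 28 = 24.08.
So the deviation gain is 28 − 24.08 = 3.92, and the fine must be at least 3.92 thousand dollars to wipe it out.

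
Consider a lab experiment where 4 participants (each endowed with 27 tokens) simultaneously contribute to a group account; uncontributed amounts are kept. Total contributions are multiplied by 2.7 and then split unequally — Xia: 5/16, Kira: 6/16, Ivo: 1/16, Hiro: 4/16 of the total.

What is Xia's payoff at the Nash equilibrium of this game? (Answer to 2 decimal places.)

49.78 tokens

A player with share s gets back 2.7·s per unit contributed, so full contribution is dominant for anyone with s > 1/2.7 = 0.3704 and zero contribution is dominant for anyone below.
Kira alone (share 6/16) is above the threshold, contributing 27; the remaining 3 contribute 0. Total contributed: 27.
Xia keeps 27 and receives 2.7 × 27 × 5/16 = 22.78 from the group account, for a payoff of 49.78.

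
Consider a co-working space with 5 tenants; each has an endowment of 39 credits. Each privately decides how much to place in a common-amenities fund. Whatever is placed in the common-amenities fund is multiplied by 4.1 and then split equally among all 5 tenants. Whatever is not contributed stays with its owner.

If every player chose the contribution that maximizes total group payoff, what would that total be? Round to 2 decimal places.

799.50 credits

Each contributed unit returns 4.100 to the group as a whole (0.8200 to each of 5 players), which exceeds 1, so the social optimum is full contribution: group total = 4.100 × 195 = 799.50.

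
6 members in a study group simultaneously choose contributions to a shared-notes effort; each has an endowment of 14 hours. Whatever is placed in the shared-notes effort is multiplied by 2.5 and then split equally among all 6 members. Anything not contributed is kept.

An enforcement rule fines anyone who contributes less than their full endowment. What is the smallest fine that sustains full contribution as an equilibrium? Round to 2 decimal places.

Given the others contribute fully, the best deviation is to contribute 0 (any partial contribution still incurs the fine and gives up units whose private return 0.4167 is below 1).
Deviating from 14 to 0 saves 14 hours but forfeits the deviator's share of the drop in the shared-notes effort: 2.5/6 × 14 = 5.83.
So the deviation gain is 14 − 5.83 = 8.17, and the fine must be at least 8.17 hours to wipe it out.

8.17 hours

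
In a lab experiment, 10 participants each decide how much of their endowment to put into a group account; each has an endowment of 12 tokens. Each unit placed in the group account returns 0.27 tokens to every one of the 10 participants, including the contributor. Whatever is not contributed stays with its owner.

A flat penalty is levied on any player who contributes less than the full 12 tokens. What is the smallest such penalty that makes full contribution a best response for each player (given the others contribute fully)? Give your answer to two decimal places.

Given the others contribute fully, the best deviation is to contribute 0 (any partial contribution still incurs the fine and gives up units whose private return 0.27 is below 1).
Deviating from 12 to 0 saves 12 tokens but forfeits the deviator's share of the drop in the group account: 0.27 × 12 = 3.24.
So the deviation gain is 12 − 3.24 = 8.76, and the fine must be at least 8.76 tokens to wipe it out.

8.76 tokens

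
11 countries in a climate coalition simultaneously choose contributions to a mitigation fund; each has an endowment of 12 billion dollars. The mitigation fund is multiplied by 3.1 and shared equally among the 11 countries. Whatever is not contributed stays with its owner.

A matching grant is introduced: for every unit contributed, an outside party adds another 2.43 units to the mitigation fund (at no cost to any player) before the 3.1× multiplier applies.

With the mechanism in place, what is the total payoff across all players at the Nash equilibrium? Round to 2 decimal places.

132.00 billion dollars

With the mechanism, a contributed unit returns 3.1 × 3.43 / 11 = 0.9666 per unit of net cost — still below 1 — so contributing 0 remains dominant for every player.
At the Nash equilibrium no one contributes; group total payoff = 11 × 12 = 132.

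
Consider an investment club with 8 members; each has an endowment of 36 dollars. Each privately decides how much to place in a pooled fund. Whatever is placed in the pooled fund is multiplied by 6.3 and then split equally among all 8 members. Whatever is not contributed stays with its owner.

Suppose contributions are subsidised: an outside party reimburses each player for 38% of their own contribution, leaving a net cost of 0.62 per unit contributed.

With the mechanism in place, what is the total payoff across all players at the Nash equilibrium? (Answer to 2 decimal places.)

1923.84 dollars

Under the mechanism each unit contributed yields (6.3/8) / 0.62 = 1.2702 back to its contributor per unit of net cost, which exceeds 1, making full contribution the dominant choice for everyone.
At the Nash equilibrium everyone contributes 36. Group total payoff = 8 × (36 × 0.38 + 6.3 × 36) = 1923.84.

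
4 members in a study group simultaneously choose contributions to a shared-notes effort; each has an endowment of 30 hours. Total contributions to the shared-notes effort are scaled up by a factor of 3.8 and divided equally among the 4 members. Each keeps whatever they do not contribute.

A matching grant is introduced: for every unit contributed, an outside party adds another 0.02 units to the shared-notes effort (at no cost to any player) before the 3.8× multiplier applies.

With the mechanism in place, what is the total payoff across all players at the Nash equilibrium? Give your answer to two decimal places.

With the mechanism, a contributed unit returns 3.8 × 1.02 / 4 = 0.9690 per unit of net cost — still below 1 — so contributing 0 remains dominant for every player.
Everyone keeps their endowment and the group total is 4 × 30 = 120.

120.00 hours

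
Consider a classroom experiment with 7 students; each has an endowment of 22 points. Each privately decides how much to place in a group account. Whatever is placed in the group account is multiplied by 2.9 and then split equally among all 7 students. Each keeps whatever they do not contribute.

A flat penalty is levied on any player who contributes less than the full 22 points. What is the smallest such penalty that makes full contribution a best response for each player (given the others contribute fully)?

12.89 points

Given the others contribute fully, the best deviation is to contribute 0 (any partial contribution still incurs the fine and gives up units whose private return 0.4143 is below 1).
Deviating from 22 to 0 saves 22 points but forfeits the deviator's share of the drop in the group account: 2.9/7 × 22 = 9.11.
So the deviation gain is 22 − 9.11 = 12.89, and the fine must be at least 12.89 points to wipe it out.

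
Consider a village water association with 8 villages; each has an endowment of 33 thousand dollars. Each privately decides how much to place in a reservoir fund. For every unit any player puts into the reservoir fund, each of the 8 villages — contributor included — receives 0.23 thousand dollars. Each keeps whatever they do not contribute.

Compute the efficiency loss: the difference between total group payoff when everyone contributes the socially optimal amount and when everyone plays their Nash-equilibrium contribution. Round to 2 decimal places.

The private return per contributed unit is 0.23 < 1, so contributing 0 is dominant for every player. At the Nash equilibrium everyone keeps their 33, and the group total is 8 × 33 = 264.
Each contributed unit returns 1.840 to the group as a whole (0.23 to each of 8 players), which exceeds 1, so the social optimum is full contribution: group total = 1.840 × 264 = 485.76.
Efficiency loss = 485.76 − 264 = 221.76.

221.76 thousand dollars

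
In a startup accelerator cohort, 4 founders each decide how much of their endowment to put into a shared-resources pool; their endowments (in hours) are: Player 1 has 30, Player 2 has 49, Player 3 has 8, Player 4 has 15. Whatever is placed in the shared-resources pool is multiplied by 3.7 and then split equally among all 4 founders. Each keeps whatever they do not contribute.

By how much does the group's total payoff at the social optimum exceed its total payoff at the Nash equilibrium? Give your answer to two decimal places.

275.40 hours

The private return per contributed unit is 3.7/4 = 0.9250 < 1 for every player regardless of endowment, so the Nash equilibrium is zero contribution and the group total is Σ E_j = 30 + 49 + 8 + 15 = 102.
Each contributed unit returns 3.700 to the group, so the social optimum is full contribution by everyone: group total = 3.700 × 102 = 377.40.
Efficiency loss = (3.700 − 1) × 102 = 275.40.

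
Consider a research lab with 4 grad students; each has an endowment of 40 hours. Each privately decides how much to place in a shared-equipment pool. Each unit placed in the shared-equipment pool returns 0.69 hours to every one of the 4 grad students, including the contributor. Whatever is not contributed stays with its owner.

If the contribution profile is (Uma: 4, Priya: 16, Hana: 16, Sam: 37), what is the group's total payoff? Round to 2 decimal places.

288.48 hours

Total contributed: 4 + 16 + 16 + 37 = 73; total kept: 4 × 40 − 73 = 87.
The shared-equipment pool pays out 0.69 × 4 × 73 = 201.48 in aggregate.
Group total = 87 + 201.48 = 288.48.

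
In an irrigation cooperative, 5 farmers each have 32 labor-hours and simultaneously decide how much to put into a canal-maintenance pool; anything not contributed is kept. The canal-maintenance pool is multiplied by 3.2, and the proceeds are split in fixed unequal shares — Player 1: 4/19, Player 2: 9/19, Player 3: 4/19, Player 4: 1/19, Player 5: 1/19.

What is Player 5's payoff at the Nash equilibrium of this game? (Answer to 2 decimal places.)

For player j, contributing a unit is worthwhile iff 3.2 × (j's share) ≥ 1, i.e. iff j's share is at least 0.3125.
Only Player 2 (9/19) clears that bar, contributing 32; the remaining 4 contribute 0. Total contributed: 32.
Player 5 keeps 32 and receives 3.2 × 32 × 1/19 = 5.39 from the canal-maintenance pool, for a payoff of 37.39.

37.39 labor-hours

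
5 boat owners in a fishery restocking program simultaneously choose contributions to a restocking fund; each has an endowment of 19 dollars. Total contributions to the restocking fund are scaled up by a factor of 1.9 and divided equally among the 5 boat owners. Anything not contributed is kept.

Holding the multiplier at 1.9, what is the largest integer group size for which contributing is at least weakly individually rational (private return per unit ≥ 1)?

1

Private return per unit is 1.9/(group size), which is ≥ 1 whenever the group size is ≤ 1.9.
The largest such integer is 1.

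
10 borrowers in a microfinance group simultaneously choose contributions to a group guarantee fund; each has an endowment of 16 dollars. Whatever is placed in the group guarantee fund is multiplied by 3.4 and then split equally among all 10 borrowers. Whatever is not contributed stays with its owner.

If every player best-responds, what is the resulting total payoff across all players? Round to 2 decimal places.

Each contributed unit returns 3.4/10 = 0.3400 to its contributor — below 1 — so contributing 0 is dominant for every player. At the Nash equilibrium everyone keeps their 16, and the group total is 10 × 16 = 160.

160.00 dollars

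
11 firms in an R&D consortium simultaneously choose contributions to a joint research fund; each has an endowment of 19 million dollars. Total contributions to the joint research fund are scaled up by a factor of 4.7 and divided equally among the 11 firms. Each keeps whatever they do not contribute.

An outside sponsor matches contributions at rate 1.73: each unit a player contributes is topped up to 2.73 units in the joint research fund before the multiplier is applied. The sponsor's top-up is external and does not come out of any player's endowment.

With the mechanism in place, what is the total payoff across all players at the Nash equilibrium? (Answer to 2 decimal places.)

2681.68 million dollars

The effective private return per unit is now 4.7 × 2.73 / 11 = 1.1665 > 1, so every player's dominant strategy flips to full contribution.
At the Nash equilibrium everyone contributes 19. Group total payoff = 4.7 × 2.73 × 209 = 2681.68.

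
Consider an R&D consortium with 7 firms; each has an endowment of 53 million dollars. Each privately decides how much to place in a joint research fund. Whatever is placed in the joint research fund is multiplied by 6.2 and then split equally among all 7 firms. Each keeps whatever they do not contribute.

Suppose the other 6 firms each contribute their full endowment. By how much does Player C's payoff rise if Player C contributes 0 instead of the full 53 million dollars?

Switching from a contribution of 53 to 0 lets Player C keep an extra 53 million dollars, but lowers the joint research fund by 53, which costs Player C their own share of that drop: 6.2/7 × 53 = 46.94.
Net gain = 53 − 46.94 = 6.06. The private return per contributed unit (0.8857) is below 1, so free-riding is indeed the best response regardless of what the others do.

6.06 million dollars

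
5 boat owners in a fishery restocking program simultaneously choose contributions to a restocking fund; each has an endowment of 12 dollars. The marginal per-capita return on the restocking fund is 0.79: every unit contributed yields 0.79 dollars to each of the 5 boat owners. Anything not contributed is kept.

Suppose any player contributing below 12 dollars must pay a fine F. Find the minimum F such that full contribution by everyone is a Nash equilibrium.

2.52 dollars

Given the others contribute fully, the best deviation is to contribute 0 (any partial contribution still incurs the fine and gives up units whose private return 0.79 is below 1).
Deviating from 12 to 0 saves 12 dollars but forfeits the deviator's share of the drop in the restocking fund: 0.79 × 12 = 9.48.
So the deviation gain is 12 − 9.48 = 2.52, and the fine must be at least 2.52 dollars to wipe it out.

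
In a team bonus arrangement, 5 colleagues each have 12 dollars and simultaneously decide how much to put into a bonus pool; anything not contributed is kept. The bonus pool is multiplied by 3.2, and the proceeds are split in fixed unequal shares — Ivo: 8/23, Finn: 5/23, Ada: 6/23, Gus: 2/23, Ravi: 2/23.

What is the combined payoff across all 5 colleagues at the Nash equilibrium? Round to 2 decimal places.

86.40 dollars

Player j's private return per contributed unit is 3.2 × (j's share). Contributing is weakly dominant for j when that share is at least 1/3.2 = 0.3125, and contributing 0 is dominant otherwise.
Ivo alone (share 8/23) is above the threshold, contributing 12; the remaining 4 contribute 0. Total contributed: 12.
The bonus pool pays out 3.2 × 12 = 38.40 in total (split across the unequal shares, but the aggregate is all that matters for the group sum).
The 4 free-riders keep 12 each, adding 48. Group total = 48 + 38.40 = 86.40.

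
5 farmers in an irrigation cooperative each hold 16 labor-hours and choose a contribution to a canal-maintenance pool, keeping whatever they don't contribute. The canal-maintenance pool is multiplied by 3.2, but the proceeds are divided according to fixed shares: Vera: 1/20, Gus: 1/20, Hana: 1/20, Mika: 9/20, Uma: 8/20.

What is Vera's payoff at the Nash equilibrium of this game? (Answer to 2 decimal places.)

Player j's private return per contributed unit is 3.2 × (j's share). Contributing is weakly dominant for j when that share is at least 1/3.2 = 0.3125, and contributing 0 is dominant otherwise.
The shares above 0.3125 belong to Mika and Uma, contributing 16 each; the remaining 3 contribute 0. Total contributed: 32.
Vera keeps 16 and receives 3.2 × 32 × 1/20 = 5.12 from the canal-maintenance pool, for a payoff of 21.12.

21.12 labor-hours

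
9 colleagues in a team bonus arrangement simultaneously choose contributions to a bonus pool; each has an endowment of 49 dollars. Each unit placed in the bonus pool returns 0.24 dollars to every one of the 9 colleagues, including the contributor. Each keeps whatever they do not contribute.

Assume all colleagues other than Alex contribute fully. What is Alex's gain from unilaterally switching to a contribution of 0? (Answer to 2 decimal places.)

Switching from a contribution of 49 to 0 lets Alex keep an extra 49 dollars, but lowers the bonus pool by 49, which costs Alex their own share of that drop: 0.24 × 49 = 11.76.
Net gain = 49 − 11.76 = 37.24. The private return per contributed unit (0.24) is below 1, so free-riding is indeed the best response regardless of what the others do.

37.24 dollars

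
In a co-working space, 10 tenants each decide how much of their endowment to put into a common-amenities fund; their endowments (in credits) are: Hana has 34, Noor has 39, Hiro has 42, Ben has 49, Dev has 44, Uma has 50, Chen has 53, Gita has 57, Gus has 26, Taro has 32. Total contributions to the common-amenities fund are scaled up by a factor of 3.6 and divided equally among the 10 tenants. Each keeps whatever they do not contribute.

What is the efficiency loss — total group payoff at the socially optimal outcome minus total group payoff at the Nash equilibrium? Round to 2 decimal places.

1107.60 credits

The private return per contributed unit is 3.6/10 = 0.3600 < 1 for every player regardless of endowment, so the Nash equilibrium is zero contribution and the group total is Σ E_j = 34 + 39 + 42 + 49 + 44 + 50 + 53 + 57 + 26 + 32 = 426.
Each contributed unit returns 3.600 to the group, so the social optimum is full contribution by everyone: group total = 3.600 × 426 = 1533.60.
Efficiency loss = (3.600 − 1) × 426 = 1107.60.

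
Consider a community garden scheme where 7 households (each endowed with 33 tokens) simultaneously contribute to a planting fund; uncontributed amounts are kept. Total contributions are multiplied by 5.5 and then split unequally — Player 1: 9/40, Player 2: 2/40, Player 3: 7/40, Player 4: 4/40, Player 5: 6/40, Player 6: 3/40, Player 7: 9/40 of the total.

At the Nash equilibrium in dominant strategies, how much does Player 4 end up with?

Each unit j contributes comes back to j as 5.5 × (j's share), so j prefers to contribute only if that share exceeds 1/5.5 = 0.1818; otherwise keeping the unit dominates.
Player 1 and Player 7 are above the threshold, contributing 33 each; the remaining 5 contribute 0. Total contributed: 66.
Player 4 keeps 33 and receives 5.5 × 66 × 4/40 = 36.30 from the planting fund, for a payoff of 69.30.

69.30 tokens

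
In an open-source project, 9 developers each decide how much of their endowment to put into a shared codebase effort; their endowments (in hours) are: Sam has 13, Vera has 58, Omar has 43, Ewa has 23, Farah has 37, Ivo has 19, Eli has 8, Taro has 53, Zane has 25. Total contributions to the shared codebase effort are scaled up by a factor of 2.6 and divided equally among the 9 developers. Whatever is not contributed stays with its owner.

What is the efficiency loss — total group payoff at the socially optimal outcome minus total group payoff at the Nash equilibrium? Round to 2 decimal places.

The private return per contributed unit is 2.6/9 = 0.2889 < 1 for every player regardless of endowment, so the Nash equilibrium is zero contribution and the group total is Σ E_j = 13 + 58 + 43 + 23 + 37 + 19 + 8 + 53 + 25 = 279.
Each contributed unit returns 2.600 to the group, so the social optimum is full contribution by everyone: group total = 2.600 × 279 = 725.40.
Efficiency loss = (2.600 − 1) × 279 = 446.40.

446.40 hours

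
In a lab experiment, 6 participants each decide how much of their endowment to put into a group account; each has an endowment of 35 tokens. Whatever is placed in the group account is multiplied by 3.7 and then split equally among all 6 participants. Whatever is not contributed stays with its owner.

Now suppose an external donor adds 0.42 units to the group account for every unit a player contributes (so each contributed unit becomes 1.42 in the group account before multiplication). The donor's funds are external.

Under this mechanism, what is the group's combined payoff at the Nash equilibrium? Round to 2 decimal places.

The effective private return is 3.7 × 1.42 / 6 = 0.8757, which is still under 1, so the mechanism doesn't change anyone's dominant strategy: zero contribution.
At the Nash equilibrium no one contributes; group total payoff = 6 × 35 = 210.

210.00 tokens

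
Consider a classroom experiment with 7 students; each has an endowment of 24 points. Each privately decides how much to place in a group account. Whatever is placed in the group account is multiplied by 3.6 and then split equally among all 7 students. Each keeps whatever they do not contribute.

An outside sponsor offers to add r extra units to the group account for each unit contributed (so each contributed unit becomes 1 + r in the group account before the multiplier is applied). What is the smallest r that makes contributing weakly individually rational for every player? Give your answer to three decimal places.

0.944

With matching at rate r, one contributed unit becomes (1 + r) in the group account and returns 3.6 × (1 + r) / 7 to the contributor.
Setting this equal to 1: 1 + r = 7/3.6 = 1.9444.
So the minimum matching rate is r = 1.9444 − 1 = 0.944.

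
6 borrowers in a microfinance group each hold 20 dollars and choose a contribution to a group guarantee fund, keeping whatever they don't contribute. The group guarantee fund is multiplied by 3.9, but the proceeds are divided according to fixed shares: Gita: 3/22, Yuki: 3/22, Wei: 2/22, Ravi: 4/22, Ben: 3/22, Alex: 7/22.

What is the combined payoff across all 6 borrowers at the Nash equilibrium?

178.00 dollars

Player j's private return per contributed unit is 3.9 × (j's share). Contributing is weakly dominant for j when that share is at least 1/3.9 = 0.2564, and contributing 0 is dominant otherwise.
Alex alone (share 7/22) is above the threshold, contributing 20; the remaining 5 contribute 0. Total contributed: 20.
The group guarantee fund pays out 3.9 × 20 = 78.00 in total (split across the unequal shares, but the aggregate is all that matters for the group sum).
The 5 free-riders keep 20 each, adding 100. Group total = 100 + 78.00 = 178.00.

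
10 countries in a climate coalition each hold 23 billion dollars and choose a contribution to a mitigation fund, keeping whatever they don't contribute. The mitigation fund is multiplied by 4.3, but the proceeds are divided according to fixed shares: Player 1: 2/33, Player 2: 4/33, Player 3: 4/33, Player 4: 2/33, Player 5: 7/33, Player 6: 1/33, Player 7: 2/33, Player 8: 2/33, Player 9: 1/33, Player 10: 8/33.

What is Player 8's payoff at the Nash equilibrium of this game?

28.99 billion dollars

For player j, contributing a unit is worthwhile iff 4.3 × (j's share) ≥ 1, i.e. iff j's share is at least 0.2326.
The only share above 0.2326 is Player 10's 8/33, contributing 23; the remaining 9 contribute 0. Total contributed: 23.
Player 8 keeps 23 and receives 4.3 × 23 × 2/33 = 5.99 from the mitigation fund, for a payoff of 28.99.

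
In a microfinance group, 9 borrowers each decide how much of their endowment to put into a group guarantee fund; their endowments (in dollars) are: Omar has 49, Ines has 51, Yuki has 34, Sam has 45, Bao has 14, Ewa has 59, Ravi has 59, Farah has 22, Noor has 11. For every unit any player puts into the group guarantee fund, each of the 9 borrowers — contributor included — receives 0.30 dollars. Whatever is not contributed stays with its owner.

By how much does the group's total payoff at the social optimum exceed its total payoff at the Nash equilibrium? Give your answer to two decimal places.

The private return per contributed unit is 0.30 < 1 for everyone, so the Nash equilibrium is zero contribution and the group total is Σ E_j = 49 + 51 + 34 + 45 + 14 + 59 + 59 + 22 + 11 = 344.
Each contributed unit returns 2.700 to the group, so the social optimum is full contribution by everyone: group total = 2.700 × 344 = 928.80.
Efficiency loss = (2.700 − 1) × 344 = 584.80.

584.80 dollars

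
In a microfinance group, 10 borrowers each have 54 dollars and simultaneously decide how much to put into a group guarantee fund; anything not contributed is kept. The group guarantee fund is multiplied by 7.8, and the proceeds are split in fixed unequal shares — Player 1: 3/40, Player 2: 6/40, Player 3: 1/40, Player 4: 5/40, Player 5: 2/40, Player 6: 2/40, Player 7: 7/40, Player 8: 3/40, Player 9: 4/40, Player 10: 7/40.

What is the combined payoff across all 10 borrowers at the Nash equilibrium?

A player with share s gets back 7.8·s per unit contributed, so full contribution is dominant for anyone with s > 1/7.8 = 0.1282 and zero contribution is dominant for anyone below.
The shares above 0.1282 belong to Player 2, Player 7 and Player 10, contributing 54 each; the remaining 7 contribute 0. Total contributed: 162.
The group guarantee fund pays out 7.8 × 162 = 1263.60 in total (split across the unequal shares, but the aggregate is all that matters for the group sum).
The 7 free-riders keep 54 each, adding 378. Group total = 378 + 1263.60 = 1641.60.

1641.60 dollars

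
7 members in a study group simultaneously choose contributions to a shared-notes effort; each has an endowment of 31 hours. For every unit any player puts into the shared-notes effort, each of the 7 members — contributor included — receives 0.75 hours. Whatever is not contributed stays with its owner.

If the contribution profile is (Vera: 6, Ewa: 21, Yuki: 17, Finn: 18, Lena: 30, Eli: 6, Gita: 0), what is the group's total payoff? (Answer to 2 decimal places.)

Total contributed: 6 + 21 + 17 + 18 + 30 + 6 + 0 = 98; total kept: 7 × 31 − 98 = 119.
The shared-notes effort pays out 0.75 × 7 × 98 = 514.50 in aggregate.
Group total = 119 + 514.50 = 633.50.

633.50 hours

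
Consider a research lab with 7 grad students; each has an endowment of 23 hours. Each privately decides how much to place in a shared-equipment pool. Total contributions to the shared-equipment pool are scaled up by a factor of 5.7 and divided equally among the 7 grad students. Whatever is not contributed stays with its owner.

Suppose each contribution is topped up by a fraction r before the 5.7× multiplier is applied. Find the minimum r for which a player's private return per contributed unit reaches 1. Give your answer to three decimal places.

With matching at rate r, one contributed unit becomes (1 + r) in the shared-equipment pool and returns 5.7 × (1 + r) / 7 to the contributor.
Setting this equal to 1: 1 + r = 7/5.7 = 1.2281.
So the minimum matching rate is r = 1.2281 − 1 = 0.228.

0.228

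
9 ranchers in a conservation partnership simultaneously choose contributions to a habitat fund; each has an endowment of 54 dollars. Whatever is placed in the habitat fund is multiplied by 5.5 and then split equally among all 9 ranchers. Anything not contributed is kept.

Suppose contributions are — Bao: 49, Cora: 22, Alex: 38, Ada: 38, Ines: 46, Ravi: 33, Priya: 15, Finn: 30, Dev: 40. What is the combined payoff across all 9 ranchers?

Total contributed: 49 + 22 + 38 + 38 + 46 + 33 + 15 + 30 + 40 = 311; total kept: 9 × 54 − 311 = 175.
The habitat fund pays out 5.5 × 311 = 1710.50 in aggregate.
Group total = 175 + 1710.50 = 1885.50.

1885.50 dollars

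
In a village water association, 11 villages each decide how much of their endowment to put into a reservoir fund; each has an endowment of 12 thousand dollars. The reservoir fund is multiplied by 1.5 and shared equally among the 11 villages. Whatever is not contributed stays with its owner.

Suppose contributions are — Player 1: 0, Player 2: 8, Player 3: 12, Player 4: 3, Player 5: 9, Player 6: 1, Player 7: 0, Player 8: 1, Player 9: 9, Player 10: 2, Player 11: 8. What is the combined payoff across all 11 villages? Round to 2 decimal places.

Total contributed: 0 + 8 + 12 + 3 + 9 + 1 + 0 + 1 + 9 + 2 + 8 = 53; total kept: 11 × 12 − 53 = 79.
The reservoir fund pays out 1.5 × 53 = 79.50 in aggregate.
Group total = 79 + 79.50 = 158.50.

158.50 thousand dollars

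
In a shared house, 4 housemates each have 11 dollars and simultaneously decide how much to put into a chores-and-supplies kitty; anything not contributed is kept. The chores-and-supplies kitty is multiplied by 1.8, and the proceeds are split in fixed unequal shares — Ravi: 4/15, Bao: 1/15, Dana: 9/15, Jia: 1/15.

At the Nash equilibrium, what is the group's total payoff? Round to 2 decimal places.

A player with share s gets back 1.8·s per unit contributed, so full contribution is dominant for anyone with s > 1/1.8 = 0.5556 and zero contribution is dominant for anyone below.
The only share above 0.5556 is Dana's 9/15, contributing 11; the remaining 3 contribute 0. Total contributed: 11.
The chores-and-supplies kitty pays out 1.8 × 11 = 19.80 in total (split across the unequal shares, but the aggregate is all that matters for the group sum).
The 3 free-riders keep 11 each, adding 33. Group total = 33 + 19.80 = 52.80.

52.80 dollars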